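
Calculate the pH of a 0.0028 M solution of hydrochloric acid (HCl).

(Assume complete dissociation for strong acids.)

[H⁺] = 0.0028 M for strong acid. pH = -log[H⁺] = -log(0.0028)

pH = 2.55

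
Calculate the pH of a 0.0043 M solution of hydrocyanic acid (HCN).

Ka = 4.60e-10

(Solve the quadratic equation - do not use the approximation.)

x² + Ka×x - Ka×C = 0. Using quadratic formula: [H⁺] = 1.4062e-06

pH = 5.85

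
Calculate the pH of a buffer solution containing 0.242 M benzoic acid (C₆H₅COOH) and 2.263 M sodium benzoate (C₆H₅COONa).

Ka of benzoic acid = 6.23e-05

pKa = -log(6.23e-05) = 4.21. pH = pKa + log([A⁻]/[HA]) = 4.21 + log(2.263/0.242)

pH = 5.18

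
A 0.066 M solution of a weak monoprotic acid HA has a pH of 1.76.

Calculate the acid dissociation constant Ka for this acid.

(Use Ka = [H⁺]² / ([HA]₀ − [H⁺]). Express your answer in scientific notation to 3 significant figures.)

[H⁺] = 10^(−pH) = 10^(−1.76) = 1.738e-02 M. For HA ⇌ H⁺ + A⁻, Ka = [H⁺][A⁻]/[HA] = [H⁺]² / ([HA]₀ − [H⁺]) = (1.738e-02)² / (0.066 − 1.738e-02) = 6.21e-03.

K_a = 6.21e-03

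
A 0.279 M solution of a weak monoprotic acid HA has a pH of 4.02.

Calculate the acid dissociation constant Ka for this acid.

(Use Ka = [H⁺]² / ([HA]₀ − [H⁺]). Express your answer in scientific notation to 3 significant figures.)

[H⁺] = 10^(−pH) = 10^(−4.02) = 9.550e-05 M. For HA ⇌ H⁺ + A⁻, Ka = [H⁺][A⁻]/[HA] = [H⁺]² / ([HA]₀ − [H⁺]) = (9.550e-05)² / (0.279 − 9.550e-05) = 3.27e-08.

K_a = 3.27e-08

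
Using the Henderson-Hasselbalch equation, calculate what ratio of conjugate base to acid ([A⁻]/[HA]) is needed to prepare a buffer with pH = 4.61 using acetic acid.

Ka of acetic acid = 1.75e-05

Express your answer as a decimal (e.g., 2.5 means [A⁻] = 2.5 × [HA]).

pKa = -log(1.75e-05) = 4.7570. pH = pKa + log([A⁻]/[HA]), so log([A⁻]/[HA]) = pH − pKa = 4.61 − 4.7570 = -0.1470. [A⁻]/[HA] = 10^(-0.1470) = 0.713

[A⁻]/[HA] = 0.713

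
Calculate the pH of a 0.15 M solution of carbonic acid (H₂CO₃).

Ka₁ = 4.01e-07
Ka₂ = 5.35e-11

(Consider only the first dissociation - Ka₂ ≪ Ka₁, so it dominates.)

First dissociation dominates. From Ka₁ = [H⁺][HA⁻]/[H₂A], x² + Ka₁·x − Ka₁·C = 0 with C = 0.15 M and Ka₁ = 4.01e-07. Solving: [H⁺] = (−Ka₁ + √(Ka₁² + 4·Ka₁·C)) / 2 = 2.4505e-04 M. pH = -log(2.4505e-04) = 3.61.

pH = 3.61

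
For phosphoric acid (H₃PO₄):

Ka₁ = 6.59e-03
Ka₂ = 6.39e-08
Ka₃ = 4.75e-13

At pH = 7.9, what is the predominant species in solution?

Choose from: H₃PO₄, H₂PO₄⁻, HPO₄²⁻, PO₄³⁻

pKa₁ = 2.18, pKa₂ = 7.19, pKa₃ = 12.32. For a polyprotic acid the predominant species crosses at each pKa: below pKa_n the protonated form dominates, above it the deprotonated form does. At pH = 7.9, the predominant species is HPO₄²⁻.

HPO₄²⁻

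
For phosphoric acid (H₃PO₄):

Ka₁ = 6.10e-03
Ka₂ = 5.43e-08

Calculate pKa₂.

pKa₂ = -log(Ka₂) = -log(5.43e-08) = 7.27.

pK_{a2} = 7.27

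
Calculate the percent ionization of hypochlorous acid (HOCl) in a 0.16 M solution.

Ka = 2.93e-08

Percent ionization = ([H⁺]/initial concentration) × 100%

Using Ka equilibrium: x² + Ka×x - Ka×C = 0. Solving: [H⁺] = 6.8454e-05. Percent = (6.8454e-05/0.16) × 100

Percent ionization = 0.0428%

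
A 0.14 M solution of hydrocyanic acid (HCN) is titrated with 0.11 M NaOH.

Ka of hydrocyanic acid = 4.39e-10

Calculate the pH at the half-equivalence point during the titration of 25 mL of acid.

At half-equivalence [HA] = [A⁻], so Henderson-Hasselbalch gives pH = pKa = -log(4.39e-10) = 9.36.

pH = pKa = 9.36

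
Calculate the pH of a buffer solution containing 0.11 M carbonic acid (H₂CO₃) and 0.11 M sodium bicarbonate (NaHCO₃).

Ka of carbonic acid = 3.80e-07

pKa = -log(3.80e-07) = 6.42. pH = pKa + log([A⁻]/[HA]) = 6.42 + log(0.11/0.11)

pH = 6.42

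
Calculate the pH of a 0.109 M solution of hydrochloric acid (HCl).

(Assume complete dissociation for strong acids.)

[H⁺] = 0.109 M for strong acid. pH = -log[H⁺] = -log(0.109)

pH = 0.96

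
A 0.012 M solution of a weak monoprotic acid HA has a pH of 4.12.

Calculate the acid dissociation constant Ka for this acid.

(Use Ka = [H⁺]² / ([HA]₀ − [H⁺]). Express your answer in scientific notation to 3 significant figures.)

[H⁺] = 10^(−pH) = 10^(−4.12) = 7.586e-05 M. For HA ⇌ H⁺ + A⁻, Ka = [H⁺][A⁻]/[HA] = [H⁺]² / ([HA]₀ − [H⁺]) = (7.586e-05)² / (0.012 − 7.586e-05) = 4.83e-07.

K_a = 4.83e-07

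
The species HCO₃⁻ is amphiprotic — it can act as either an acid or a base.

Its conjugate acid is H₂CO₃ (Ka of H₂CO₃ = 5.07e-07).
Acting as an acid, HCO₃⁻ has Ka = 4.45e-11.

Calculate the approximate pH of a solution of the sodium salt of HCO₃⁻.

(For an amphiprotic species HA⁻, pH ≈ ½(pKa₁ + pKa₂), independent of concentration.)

pKa₁ = -log(5.07e-07) = 6.29; pKa₂ = -log(4.45e-11) = 10.35. For an amphiprotic species, pH ≈ ½(pKa₁ + pKa₂) = ½(6.29 + 10.35) = 8.32.

pH = 8.32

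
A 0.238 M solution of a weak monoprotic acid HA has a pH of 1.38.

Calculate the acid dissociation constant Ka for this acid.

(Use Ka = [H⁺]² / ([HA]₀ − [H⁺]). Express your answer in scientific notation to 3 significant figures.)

[H⁺] = 10^(−pH) = 10^(−1.38) = 4.169e-02 M. For HA ⇌ H⁺ + A⁻, Ka = [H⁺][A⁻]/[HA] = [H⁺]² / ([HA]₀ − [H⁺]) = (4.169e-02)² / (0.238 − 4.169e-02) = 8.85e-03.

K_a = 8.85e-03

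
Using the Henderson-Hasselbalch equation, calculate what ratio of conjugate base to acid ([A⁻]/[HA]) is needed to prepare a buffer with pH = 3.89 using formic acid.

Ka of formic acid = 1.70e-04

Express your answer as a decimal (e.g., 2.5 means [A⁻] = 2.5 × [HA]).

pKa = -log(1.70e-04) = 3.7696. pH = pKa + log([A⁻]/[HA]), so log([A⁻]/[HA]) = pH − pKa = 3.89 − 3.7696 = 0.1204. [A⁻]/[HA] = 10^(0.1204) = 1.32

[A⁻]/[HA] = 1.32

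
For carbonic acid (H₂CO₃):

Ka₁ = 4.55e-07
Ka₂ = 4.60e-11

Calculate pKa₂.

pKa₂ = -log(Ka₂) = -log(4.60e-11) = 10.34.

pK_{a2} = 10.34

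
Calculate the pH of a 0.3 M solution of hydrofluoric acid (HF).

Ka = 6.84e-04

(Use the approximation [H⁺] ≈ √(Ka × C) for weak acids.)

[H⁺] = √(Ka × C) = √(6.84e-04 × 0.3) = 1.4325e-02. pH = -log(1.4325e-02)

pH = 1.84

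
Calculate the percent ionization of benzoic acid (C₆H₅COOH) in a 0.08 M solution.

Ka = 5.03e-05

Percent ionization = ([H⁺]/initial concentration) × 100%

Using Ka equilibrium: x² + Ka×x - Ka×C = 0. Solving: [H⁺] = 1.9810e-03. Percent = (1.9810e-03/0.08) × 100

Percent ionization = 2.48%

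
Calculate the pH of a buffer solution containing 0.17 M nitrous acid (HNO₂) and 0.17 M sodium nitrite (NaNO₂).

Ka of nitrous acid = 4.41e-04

pKa = -log(4.41e-04) = 3.36. pH = pKa + log([A⁻]/[HA]) = 3.36 + log(0.17/0.17)

pH = 3.36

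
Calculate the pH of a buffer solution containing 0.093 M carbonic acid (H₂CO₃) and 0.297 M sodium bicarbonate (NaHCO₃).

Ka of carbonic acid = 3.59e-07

pKa = -log(3.59e-07) = 6.44. pH = pKa + log([A⁻]/[HA]) = 6.44 + log(0.297/0.093)

pH = 6.95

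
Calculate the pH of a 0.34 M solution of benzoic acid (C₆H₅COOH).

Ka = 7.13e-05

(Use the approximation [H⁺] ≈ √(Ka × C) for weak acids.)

[H⁺] = √(Ka × C) = √(7.13e-05 × 0.34) = 4.9236e-03. pH = -log(4.9236e-03)

pH = 2.31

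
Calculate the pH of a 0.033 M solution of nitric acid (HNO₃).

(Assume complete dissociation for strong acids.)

[H⁺] = 0.033 M for strong acid. pH = -log[H⁺] = -log(0.033)

pH = 1.48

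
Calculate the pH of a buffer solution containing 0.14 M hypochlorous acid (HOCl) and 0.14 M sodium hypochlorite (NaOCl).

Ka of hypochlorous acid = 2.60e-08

pKa = -log(2.60e-08) = 7.59. pH = pKa + log([A⁻]/[HA]) = 7.59 + log(0.14/0.14)

pH = 7.59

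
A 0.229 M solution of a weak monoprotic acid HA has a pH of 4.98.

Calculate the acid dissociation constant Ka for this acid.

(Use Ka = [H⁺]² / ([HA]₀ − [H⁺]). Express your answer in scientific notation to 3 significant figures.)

[H⁺] = 10^(−pH) = 10^(−4.98) = 1.047e-05 M. For HA ⇌ H⁺ + A⁻, Ka = [H⁺][A⁻]/[HA] = [H⁺]² / ([HA]₀ − [H⁺]) = (1.047e-05)² / (0.229 − 1.047e-05) = 4.79e-10.

K_a = 4.79e-10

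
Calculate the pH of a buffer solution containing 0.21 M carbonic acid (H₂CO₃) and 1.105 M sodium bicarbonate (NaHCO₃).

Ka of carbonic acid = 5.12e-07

pKa = -log(5.12e-07) = 6.29. pH = pKa + log([A⁻]/[HA]) = 6.29 + log(1.105/0.21)

pH = 7.01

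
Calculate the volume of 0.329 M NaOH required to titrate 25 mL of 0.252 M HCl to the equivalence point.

At equivalence: moles acid = moles base. moles HCl = 0.252 × 25/1000 = 0.0063 mol. V_base = moles / 0.329 × 1000 = 19.1 mL.

V_{base} = 19.1 mL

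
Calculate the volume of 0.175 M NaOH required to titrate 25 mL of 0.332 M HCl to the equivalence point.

At equivalence: moles acid = moles base. moles HCl = 0.332 × 25/1000 = 0.0083 mol. V_base = moles / 0.175 × 1000 = 47.4 mL.

V_{base} = 47.4 mL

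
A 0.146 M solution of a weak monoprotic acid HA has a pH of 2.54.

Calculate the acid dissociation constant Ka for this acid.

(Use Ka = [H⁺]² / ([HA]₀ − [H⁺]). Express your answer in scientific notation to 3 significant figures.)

[H⁺] = 10^(−pH) = 10^(−2.54) = 2.884e-03 M. For HA ⇌ H⁺ + A⁻, Ka = [H⁺][A⁻]/[HA] = [H⁺]² / ([HA]₀ − [H⁺]) = (2.884e-03)² / (0.146 − 2.884e-03) = 5.81e-05.

K_a = 5.81e-05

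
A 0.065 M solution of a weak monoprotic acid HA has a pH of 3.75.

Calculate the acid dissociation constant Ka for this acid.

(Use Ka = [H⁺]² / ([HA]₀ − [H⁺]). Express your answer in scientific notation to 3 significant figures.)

[H⁺] = 10^(−pH) = 10^(−3.75) = 1.778e-04 M. For HA ⇌ H⁺ + A⁻, Ka = [H⁺][A⁻]/[HA] = [H⁺]² / ([HA]₀ − [H⁺]) = (1.778e-04)² / (0.065 − 1.778e-04) = 4.88e-07.

K_a = 4.88e-07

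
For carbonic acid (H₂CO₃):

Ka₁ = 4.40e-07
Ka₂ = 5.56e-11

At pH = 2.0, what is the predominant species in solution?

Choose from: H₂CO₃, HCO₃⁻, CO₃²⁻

pKa₁ = 6.36, pKa₂ = 10.25. For a polyprotic acid the predominant species crosses at each pKa: below pKa_n the protonated form dominates, above it the deprotonated form does. At pH = 2.0, the predominant species is H₂CO₃.

H₂CO₃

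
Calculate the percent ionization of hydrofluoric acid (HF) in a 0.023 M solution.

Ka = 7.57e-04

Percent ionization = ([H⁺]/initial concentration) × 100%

Using Ka equilibrium: x² + Ka×x - Ka×C = 0. Solving: [H⁺] = 3.8113e-03. Percent = (3.8113e-03/0.023) × 100

Percent ionization = 16.6%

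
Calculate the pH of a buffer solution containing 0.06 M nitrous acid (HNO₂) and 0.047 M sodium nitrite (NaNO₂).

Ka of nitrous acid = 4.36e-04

pKa = -log(4.36e-04) = 3.36. pH = pKa + log([A⁻]/[HA]) = 3.36 + log(0.047/0.06)

pH = 3.25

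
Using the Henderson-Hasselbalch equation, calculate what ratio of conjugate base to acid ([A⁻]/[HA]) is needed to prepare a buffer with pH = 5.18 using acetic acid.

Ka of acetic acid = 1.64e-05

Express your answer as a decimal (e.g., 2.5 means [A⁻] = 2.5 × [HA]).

pKa = -log(1.64e-05) = 4.7852. pH = pKa + log([A⁻]/[HA]), so log([A⁻]/[HA]) = pH − pKa = 5.18 − 4.7852 = 0.3948. [A⁻]/[HA] = 10^(0.3948) = 2.48

[A⁻]/[HA] = 2.48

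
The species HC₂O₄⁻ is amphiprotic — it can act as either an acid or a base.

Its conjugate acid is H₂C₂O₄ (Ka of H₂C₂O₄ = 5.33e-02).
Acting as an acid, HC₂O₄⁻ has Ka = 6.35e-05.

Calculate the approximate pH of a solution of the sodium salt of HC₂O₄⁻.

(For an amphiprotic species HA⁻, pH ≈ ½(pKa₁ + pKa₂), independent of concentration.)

pKa₁ = -log(5.33e-02) = 1.27; pKa₂ = -log(6.35e-05) = 4.20. For an amphiprotic species, pH ≈ ½(pKa₁ + pKa₂) = ½(1.27 + 4.20) = 2.74.

pH = 2.74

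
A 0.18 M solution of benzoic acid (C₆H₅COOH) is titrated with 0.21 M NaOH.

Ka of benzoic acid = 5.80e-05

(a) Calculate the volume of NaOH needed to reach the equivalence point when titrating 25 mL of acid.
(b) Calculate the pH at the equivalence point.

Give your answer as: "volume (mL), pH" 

moles acid = 0.18 × 25/1000 = 0.0045 mol; V_base = moles/0.21 × 1000 = 21.4 mL. At equivalence only the conjugate base is present: [A⁻] = 0.0045/0.046 = 9.6923e-02 M. Kb = Kw/Ka = 1.72e-10; [OH⁻] = √(Kb × [A⁻]) = 4.0879e-06; pOH = 5.39; pH = 14 - pOH = 8.61.

V = 21.4 mL, pH = 8.61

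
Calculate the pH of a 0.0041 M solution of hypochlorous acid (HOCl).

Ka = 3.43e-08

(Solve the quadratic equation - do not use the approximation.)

x² + Ka×x - Ka×C = 0. Using quadratic formula: [H⁺] = 1.1842e-05

pH = 4.93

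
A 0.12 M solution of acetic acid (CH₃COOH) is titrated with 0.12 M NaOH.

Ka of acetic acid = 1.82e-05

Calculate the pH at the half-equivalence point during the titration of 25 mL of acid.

At half-equivalence [HA] = [A⁻], so Henderson-Hasselbalch gives pH = pKa = -log(1.82e-05) = 4.74.

pH = pKa = 4.74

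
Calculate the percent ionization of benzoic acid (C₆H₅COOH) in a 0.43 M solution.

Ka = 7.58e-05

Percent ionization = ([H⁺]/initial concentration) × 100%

Using Ka equilibrium: x² + Ka×x - Ka×C = 0. Solving: [H⁺] = 5.6713e-03. Percent = (5.6713e-03/0.43) × 100

Percent ionization = 1.32%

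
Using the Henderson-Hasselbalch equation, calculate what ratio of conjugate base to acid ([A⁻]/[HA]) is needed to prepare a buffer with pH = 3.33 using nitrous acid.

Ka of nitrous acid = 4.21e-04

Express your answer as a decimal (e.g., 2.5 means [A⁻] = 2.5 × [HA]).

pKa = -log(4.21e-04) = 3.3757. pH = pKa + log([A⁻]/[HA]), so log([A⁻]/[HA]) = pH − pKa = 3.33 − 3.3757 = -0.0457. [A⁻]/[HA] = 10^(-0.0457) = 0.900

[A⁻]/[HA] = 0.900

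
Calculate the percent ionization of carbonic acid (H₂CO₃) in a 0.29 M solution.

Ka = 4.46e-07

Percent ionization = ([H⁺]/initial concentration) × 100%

Using Ka equilibrium: x² + Ka×x - Ka×C = 0. Solving: [H⁺] = 3.5942e-04. Percent = (3.5942e-04/0.29) × 100

Percent ionization = 0.124%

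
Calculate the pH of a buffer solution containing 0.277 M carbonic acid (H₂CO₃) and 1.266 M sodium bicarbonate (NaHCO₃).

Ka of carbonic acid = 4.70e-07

pKa = -log(4.70e-07) = 6.33. pH = pKa + log([A⁻]/[HA]) = 6.33 + log(1.266/0.277)

pH = 6.99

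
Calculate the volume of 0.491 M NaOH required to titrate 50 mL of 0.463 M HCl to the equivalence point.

At equivalence: moles acid = moles base. moles HCl = 0.463 × 50/1000 = 0.02315 mol. V_base = moles / 0.491 × 1000 = 47.1 mL.

V_{base} = 47.1 mL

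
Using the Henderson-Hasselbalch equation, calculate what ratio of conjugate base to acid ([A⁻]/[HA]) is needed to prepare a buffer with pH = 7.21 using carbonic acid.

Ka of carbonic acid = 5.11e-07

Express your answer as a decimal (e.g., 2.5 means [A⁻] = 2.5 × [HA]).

pKa = -log(5.11e-07) = 6.2916. pH = pKa + log([A⁻]/[HA]), so log([A⁻]/[HA]) = pH − pKa = 7.21 − 6.2916 = 0.9184. [A⁻]/[HA] = 10^(0.9184) = 8.29

[A⁻]/[HA] = 8.29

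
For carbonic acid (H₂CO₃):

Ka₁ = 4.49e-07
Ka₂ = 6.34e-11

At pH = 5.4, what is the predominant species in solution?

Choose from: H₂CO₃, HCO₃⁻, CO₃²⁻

pKa₁ = 6.35, pKa₂ = 10.20. For a polyprotic acid the predominant species crosses at each pKa: below pKa_n the protonated form dominates, above it the deprotonated form does. At pH = 5.4, the predominant species is H₂CO₃.

H₂CO₃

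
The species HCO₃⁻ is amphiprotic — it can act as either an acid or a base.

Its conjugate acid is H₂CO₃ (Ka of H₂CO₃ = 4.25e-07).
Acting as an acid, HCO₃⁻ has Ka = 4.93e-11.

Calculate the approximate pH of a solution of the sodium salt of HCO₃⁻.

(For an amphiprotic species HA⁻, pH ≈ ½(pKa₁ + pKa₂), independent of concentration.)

pKa₁ = -log(4.25e-07) = 6.37; pKa₂ = -log(4.93e-11) = 10.31. For an amphiprotic species, pH ≈ ½(pKa₁ + pKa₂) = ½(6.37 + 10.31) = 8.34.

pH = 8.34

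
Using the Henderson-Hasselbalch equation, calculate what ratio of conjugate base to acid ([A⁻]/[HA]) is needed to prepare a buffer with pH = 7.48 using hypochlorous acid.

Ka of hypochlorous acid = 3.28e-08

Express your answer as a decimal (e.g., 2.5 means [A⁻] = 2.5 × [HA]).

pKa = -log(3.28e-08) = 7.4841. pH = pKa + log([A⁻]/[HA]), so log([A⁻]/[HA]) = pH − pKa = 7.48 − 7.4841 = -0.0041. [A⁻]/[HA] = 10^(-0.0041) = 0.991

[A⁻]/[HA] = 0.991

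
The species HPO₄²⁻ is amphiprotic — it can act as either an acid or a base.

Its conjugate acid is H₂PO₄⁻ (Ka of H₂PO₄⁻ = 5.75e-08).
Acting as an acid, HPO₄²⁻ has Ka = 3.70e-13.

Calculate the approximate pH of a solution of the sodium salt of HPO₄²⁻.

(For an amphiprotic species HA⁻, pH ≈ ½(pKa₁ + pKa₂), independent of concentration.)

pKa₁ = -log(5.75e-08) = 7.24; pKa₂ = -log(3.70e-13) = 12.43. For an amphiprotic species, pH ≈ ½(pKa₁ + pKa₂) = ½(7.24 + 12.43) = 9.84.

pH = 9.84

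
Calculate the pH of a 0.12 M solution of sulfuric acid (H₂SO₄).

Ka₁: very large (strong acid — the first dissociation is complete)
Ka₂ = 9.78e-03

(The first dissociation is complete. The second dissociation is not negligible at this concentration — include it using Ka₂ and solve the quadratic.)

First dissociation is complete: [H⁺]₀ = [HSO₄⁻]₀ = C = 0.12 M. Second dissociation HSO₄⁻ ⇌ H⁺ + SO₄²⁻: let x = [SO₄²⁻]. Ka₂ = (C + x)·x / (C − x) = 9.78e-03 → x² + (C + Ka₂)·x − Ka₂·C = 0 → x² + 0.12978·x − 1.174e-03 = 0. x = (−0.12978 + √(0.12978² + 4 × 1.174e-03)) / 2 = 8.4879e-03 M. [H⁺] = C + x = 0.12 + 8.4879e-03 = 1.2849e-01 M. pH = -log(1.2849e-01) = 0.89.

pH = 0.89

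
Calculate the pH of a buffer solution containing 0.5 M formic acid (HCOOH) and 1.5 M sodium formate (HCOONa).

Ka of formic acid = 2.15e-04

pKa = -log(2.15e-04) = 3.67. pH = pKa + log([A⁻]/[HA]) = 3.67 + log(1.5/0.5)

pH = 4.14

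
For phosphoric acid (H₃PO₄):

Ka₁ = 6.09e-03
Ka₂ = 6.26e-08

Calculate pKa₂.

pKa₂ = -log(Ka₂) = -log(6.26e-08) = 7.20.

pK_{a2} = 7.20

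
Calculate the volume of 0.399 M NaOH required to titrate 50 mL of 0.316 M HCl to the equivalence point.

At equivalence: moles acid = moles base. moles HCl = 0.316 × 50/1000 = 0.0158 mol. V_base = moles / 0.399 × 1000 = 39.6 mL.

V_{base} = 39.6 mL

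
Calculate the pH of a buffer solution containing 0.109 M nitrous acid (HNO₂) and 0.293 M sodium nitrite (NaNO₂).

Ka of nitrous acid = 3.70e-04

pKa = -log(3.70e-04) = 3.43. pH = pKa + log([A⁻]/[HA]) = 3.43 + log(0.293/0.109)

pH = 3.86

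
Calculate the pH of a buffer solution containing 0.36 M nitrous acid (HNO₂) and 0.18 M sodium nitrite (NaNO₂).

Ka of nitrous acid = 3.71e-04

pKa = -log(3.71e-04) = 3.43. pH = pKa + log([A⁻]/[HA]) = 3.43 + log(0.18/0.36)

pH = 3.13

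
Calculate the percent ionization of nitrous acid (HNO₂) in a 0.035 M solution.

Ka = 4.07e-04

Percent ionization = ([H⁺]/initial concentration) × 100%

Using Ka equilibrium: x² + Ka×x - Ka×C = 0. Solving: [H⁺] = 3.5762e-03. Percent = (3.5762e-03/0.035) × 100

Percent ionization = 10.2%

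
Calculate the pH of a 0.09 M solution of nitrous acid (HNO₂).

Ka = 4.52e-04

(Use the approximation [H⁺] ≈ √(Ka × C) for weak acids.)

[H⁺] = √(Ka × C) = √(4.52e-04 × 0.09) = 6.3781e-03. pH = -log(6.3781e-03)

pH = 2.20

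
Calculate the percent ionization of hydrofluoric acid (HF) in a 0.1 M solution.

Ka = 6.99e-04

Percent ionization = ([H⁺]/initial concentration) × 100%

Using Ka equilibrium: x² + Ka×x - Ka×C = 0. Solving: [H⁺] = 8.0184e-03. Percent = (8.0184e-03/0.1) × 100

Percent ionization = 8.02%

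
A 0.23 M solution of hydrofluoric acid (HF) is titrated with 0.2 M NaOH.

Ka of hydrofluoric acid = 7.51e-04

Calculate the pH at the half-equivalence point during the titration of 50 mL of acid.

At half-equivalence [HA] = [A⁻], so Henderson-Hasselbalch gives pH = pKa = -log(7.51e-04) = 3.12.

pH = pKa = 3.12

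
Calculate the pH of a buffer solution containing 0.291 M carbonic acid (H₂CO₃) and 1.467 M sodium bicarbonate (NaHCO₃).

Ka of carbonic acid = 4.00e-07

pKa = -log(4.00e-07) = 6.40. pH = pKa + log([A⁻]/[HA]) = 6.40 + log(1.467/0.291)

pH = 7.10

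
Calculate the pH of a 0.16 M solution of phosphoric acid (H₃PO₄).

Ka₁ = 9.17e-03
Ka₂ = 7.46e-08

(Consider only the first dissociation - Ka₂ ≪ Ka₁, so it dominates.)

First dissociation dominates. From Ka₁ = [H⁺][HA⁻]/[H₂A], x² + Ka₁·x − Ka₁·C = 0 with C = 0.16 M and Ka₁ = 9.17e-03. Solving: [H⁺] = (−Ka₁ + √(Ka₁² + 4·Ka₁·C)) / 2 = 3.3992e-02 M. pH = -log(3.3992e-02) = 1.47.

pH = 1.47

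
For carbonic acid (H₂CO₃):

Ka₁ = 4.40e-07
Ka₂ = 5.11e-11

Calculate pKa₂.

pKa₂ = -log(Ka₂) = -log(5.11e-11) = 10.29.

pK_{a2} = 10.29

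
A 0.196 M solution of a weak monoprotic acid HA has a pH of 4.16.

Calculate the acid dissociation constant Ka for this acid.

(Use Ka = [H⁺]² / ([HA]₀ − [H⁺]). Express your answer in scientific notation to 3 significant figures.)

[H⁺] = 10^(−pH) = 10^(−4.16) = 6.918e-05 M. For HA ⇌ H⁺ + A⁻, Ka = [H⁺][A⁻]/[HA] = [H⁺]² / ([HA]₀ − [H⁺]) = (6.918e-05)² / (0.196 − 6.918e-05) = 2.44e-08.

K_a = 2.44e-08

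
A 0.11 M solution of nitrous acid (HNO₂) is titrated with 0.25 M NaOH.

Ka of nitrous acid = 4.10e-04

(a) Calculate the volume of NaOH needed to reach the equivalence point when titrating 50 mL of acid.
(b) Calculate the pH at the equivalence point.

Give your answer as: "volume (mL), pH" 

moles acid = 0.11 × 50/1000 = 0.0055 mol; V_base = moles/0.25 × 1000 = 22.0 mL. At equivalence only the conjugate base is present: [A⁻] = 0.0055/0.072 = 7.6389e-02 M. Kb = Kw/Ka = 2.44e-11; [OH⁻] = √(Kb × [A⁻]) = 1.3650e-06; pOH = 5.86; pH = 14 - pOH = 8.14.

V = 22.0 mL, pH = 8.14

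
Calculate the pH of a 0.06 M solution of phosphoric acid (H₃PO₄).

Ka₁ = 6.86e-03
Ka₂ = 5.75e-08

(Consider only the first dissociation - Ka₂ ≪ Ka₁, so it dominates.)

First dissociation dominates. From Ka₁ = [H⁺][HA⁻]/[H₂A], x² + Ka₁·x − Ka₁·C = 0 with C = 0.06 M and Ka₁ = 6.86e-03. Solving: [H⁺] = (−Ka₁ + √(Ka₁² + 4·Ka₁·C)) / 2 = 1.7146e-02 M. pH = -log(1.7146e-02) = 1.77.

pH = 1.77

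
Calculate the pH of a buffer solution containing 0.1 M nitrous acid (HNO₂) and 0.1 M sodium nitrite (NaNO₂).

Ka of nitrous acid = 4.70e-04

pKa = -log(4.70e-04) = 3.33. pH = pKa + log([A⁻]/[HA]) = 3.33 + log(0.1/0.1)

pH = 3.33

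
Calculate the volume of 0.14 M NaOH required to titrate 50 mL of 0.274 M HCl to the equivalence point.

At equivalence: moles acid = moles base. moles HCl = 0.274 × 50/1000 = 0.0137 mol. V_base = moles / 0.14 × 1000 = 97.9 mL.

V_{base} = 97.9 mL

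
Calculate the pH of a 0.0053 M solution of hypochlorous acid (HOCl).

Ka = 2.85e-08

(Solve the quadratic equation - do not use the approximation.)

x² + Ka×x - Ka×C = 0. Using quadratic formula: [H⁺] = 1.2276e-05

pH = 4.91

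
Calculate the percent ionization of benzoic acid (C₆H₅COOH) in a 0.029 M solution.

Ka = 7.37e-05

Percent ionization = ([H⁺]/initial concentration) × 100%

Using Ka equilibrium: x² + Ka×x - Ka×C = 0. Solving: [H⁺] = 1.4256e-03. Percent = (1.4256e-03/0.029) × 100

Percent ionization = 4.92%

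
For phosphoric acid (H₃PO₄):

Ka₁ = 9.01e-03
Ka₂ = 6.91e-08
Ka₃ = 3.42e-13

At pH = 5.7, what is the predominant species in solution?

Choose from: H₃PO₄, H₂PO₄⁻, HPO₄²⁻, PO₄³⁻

pKa₁ = 2.05, pKa₂ = 7.16, pKa₃ = 12.47. For a polyprotic acid the predominant species crosses at each pKa: below pKa_n the protonated form dominates, above it the deprotonated form does. At pH = 5.7, the predominant species is H₂PO₄⁻.

H₂PO₄⁻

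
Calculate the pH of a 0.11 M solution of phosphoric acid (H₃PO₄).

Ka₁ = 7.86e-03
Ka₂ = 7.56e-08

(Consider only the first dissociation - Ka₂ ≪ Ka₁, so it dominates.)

First dissociation dominates. From Ka₁ = [H⁺][HA⁻]/[H₂A], x² + Ka₁·x − Ka₁·C = 0 with C = 0.11 M and Ka₁ = 7.86e-03. Solving: [H⁺] = (−Ka₁ + √(Ka₁² + 4·Ka₁·C)) / 2 = 2.5736e-02 M. pH = -log(2.5736e-02) = 1.59.

pH = 1.59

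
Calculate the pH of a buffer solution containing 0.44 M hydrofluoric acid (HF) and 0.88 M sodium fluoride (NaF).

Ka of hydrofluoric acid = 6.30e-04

pKa = -log(6.30e-04) = 3.20. pH = pKa + log([A⁻]/[HA]) = 3.20 + log(0.88/0.44)

pH = 3.50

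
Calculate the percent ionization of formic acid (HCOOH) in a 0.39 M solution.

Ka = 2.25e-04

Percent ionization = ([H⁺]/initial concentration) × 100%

Using Ka equilibrium: x² + Ka×x - Ka×C = 0. Solving: [H⁺] = 9.2557e-03. Percent = (9.2557e-03/0.39) × 100

Percent ionization = 2.37%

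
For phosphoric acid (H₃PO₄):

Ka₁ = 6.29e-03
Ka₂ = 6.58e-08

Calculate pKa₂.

pKa₂ = -log(Ka₂) = -log(6.58e-08) = 7.18.

pK_{a2} = 7.18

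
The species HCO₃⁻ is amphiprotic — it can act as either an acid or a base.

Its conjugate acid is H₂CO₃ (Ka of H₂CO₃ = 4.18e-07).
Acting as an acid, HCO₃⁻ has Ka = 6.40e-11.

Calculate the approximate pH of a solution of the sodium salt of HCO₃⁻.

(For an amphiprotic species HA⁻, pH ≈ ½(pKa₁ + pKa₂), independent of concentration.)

pKa₁ = -log(4.18e-07) = 6.38; pKa₂ = -log(6.40e-11) = 10.19. For an amphiprotic species, pH ≈ ½(pKa₁ + pKa₂) = ½(6.38 + 10.19) = 8.29.

pH = 8.29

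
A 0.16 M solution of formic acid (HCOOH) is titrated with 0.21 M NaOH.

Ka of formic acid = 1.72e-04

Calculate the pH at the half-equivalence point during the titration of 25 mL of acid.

At half-equivalence [HA] = [A⁻], so Henderson-Hasselbalch gives pH = pKa = -log(1.72e-04) = 3.76.

pH = pKa = 3.76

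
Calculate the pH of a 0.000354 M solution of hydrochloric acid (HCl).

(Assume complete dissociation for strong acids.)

[H⁺] = 0.000354 M for strong acid. pH = -log[H⁺] = -log(0.000354)

pH = 3.45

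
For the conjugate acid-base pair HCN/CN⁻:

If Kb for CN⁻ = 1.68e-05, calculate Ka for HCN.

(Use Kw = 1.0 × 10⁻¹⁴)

For a conjugate pair Ka × Kb = Kw, so Ka = Kw/Kb = 1.0 × 10⁻¹⁴ / 1.68e-05 = 5.95e-10.

K_a = 5.95e-10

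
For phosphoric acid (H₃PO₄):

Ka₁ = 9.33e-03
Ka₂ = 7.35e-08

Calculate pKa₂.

pKa₂ = -log(Ka₂) = -log(7.35e-08) = 7.13.

pK_{a2} = 7.13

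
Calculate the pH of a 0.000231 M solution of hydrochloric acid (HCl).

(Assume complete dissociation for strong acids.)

[H⁺] = 0.000231 M for strong acid. pH = -log[H⁺] = -log(0.000231)

pH = 3.64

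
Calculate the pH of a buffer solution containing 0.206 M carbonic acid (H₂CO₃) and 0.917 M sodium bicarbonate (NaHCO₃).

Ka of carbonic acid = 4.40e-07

pKa = -log(4.40e-07) = 6.36. pH = pKa + log([A⁻]/[HA]) = 6.36 + log(0.917/0.206)

pH = 7.01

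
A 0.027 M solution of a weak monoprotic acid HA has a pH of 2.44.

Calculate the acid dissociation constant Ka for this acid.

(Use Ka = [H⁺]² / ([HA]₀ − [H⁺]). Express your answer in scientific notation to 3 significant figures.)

[H⁺] = 10^(−pH) = 10^(−2.44) = 3.631e-03 M. For HA ⇌ H⁺ + A⁻, Ka = [H⁺][A⁻]/[HA] = [H⁺]² / ([HA]₀ − [H⁺]) = (3.631e-03)² / (0.027 − 3.631e-03) = 5.64e-04.

K_a = 5.64e-04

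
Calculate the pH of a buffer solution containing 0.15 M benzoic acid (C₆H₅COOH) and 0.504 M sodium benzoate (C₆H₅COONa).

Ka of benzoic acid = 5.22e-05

pKa = -log(5.22e-05) = 4.28. pH = pKa + log([A⁻]/[HA]) = 4.28 + log(0.504/0.15)

pH = 4.81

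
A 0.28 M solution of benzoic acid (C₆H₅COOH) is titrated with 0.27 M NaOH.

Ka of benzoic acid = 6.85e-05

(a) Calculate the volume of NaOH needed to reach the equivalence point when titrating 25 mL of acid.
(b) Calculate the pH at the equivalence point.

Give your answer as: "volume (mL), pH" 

moles acid = 0.28 × 25/1000 = 0.007 mol; V_base = moles/0.27 × 1000 = 25.9 mL. At equivalence only the conjugate base is present: [A⁻] = 0.007/0.051 = 1.3745e-01 M. Kb = Kw/Ka = 1.46e-10; [OH⁻] = √(Kb × [A⁻]) = 4.4795e-06; pOH = 5.35; pH = 14 - pOH = 8.65.

V = 25.9 mL, pH = 8.65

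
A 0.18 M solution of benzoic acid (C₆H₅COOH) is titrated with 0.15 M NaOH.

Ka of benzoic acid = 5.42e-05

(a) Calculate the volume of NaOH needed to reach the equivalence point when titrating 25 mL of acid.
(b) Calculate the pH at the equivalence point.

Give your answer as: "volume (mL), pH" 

moles acid = 0.18 × 25/1000 = 0.0045 mol; V_base = moles/0.15 × 1000 = 30.0 mL. At equivalence only the conjugate base is present: [A⁻] = 0.0045/0.055 = 8.1818e-02 M. Kb = Kw/Ka = 1.85e-10; [OH⁻] = √(Kb × [A⁻]) = 3.8853e-06; pOH = 5.41; pH = 14 - pOH = 8.59.

V = 30.0 mL, pH = 8.59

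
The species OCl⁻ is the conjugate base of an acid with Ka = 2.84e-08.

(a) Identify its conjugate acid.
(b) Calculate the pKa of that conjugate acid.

(a) The conjugate acid is formed by adding one H⁺ to OCl⁻, giving HOCl. (b) pKa = -log(Ka) = -log(2.84e-08) = 7.55.

Conjugate acid: HOCl; pK_a = 7.55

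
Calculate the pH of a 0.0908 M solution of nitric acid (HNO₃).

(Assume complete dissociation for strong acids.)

[H⁺] = 0.0908 M for strong acid. pH = -log[H⁺] = -log(0.0908)

pH = 1.04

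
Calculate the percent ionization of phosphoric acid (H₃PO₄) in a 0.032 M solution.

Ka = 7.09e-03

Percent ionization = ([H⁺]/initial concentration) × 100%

Using Ka equilibrium: x² + Ka×x - Ka×C = 0. Solving: [H⁺] = 1.1929e-02. Percent = (1.1929e-02/0.032) × 100

Percent ionization = 37.3%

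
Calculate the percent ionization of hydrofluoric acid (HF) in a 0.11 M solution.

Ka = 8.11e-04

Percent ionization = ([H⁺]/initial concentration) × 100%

Using Ka equilibrium: x² + Ka×x - Ka×C = 0. Solving: [H⁺] = 9.0483e-03. Percent = (9.0483e-03/0.11) × 100

Percent ionization = 8.23%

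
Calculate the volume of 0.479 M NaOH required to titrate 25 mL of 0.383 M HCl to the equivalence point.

At equivalence: moles acid = moles base. moles HCl = 0.383 × 25/1000 = 0.009575 mol. V_base = moles / 0.479 × 1000 = 20.0 mL.

V_{base} = 20.0 mL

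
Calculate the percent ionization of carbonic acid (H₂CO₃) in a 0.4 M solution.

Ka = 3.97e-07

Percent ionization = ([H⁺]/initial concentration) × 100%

Using Ka equilibrium: x² + Ka×x - Ka×C = 0. Solving: [H⁺] = 3.9830e-04. Percent = (3.9830e-04/0.4) × 100

Percent ionization = 0.0996%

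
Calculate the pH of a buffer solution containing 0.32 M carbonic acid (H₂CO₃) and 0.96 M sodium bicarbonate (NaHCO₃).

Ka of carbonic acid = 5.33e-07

pKa = -log(5.33e-07) = 6.27. pH = pKa + log([A⁻]/[HA]) = 6.27 + log(0.96/0.32)

pH = 6.75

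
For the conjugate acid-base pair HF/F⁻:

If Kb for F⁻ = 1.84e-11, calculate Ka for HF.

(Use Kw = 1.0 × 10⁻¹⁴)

For a conjugate pair Ka × Kb = Kw, so Ka = Kw/Kb = 1.0 × 10⁻¹⁴ / 1.84e-11 = 5.43e-04.

K_a = 5.43e-04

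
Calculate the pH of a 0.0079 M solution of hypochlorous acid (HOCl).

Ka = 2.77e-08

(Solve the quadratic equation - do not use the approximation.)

x² + Ka×x - Ka×C = 0. Using quadratic formula: [H⁺] = 1.4779e-05

pH = 4.83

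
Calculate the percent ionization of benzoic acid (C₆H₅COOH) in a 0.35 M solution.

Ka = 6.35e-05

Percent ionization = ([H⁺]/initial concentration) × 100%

Using Ka equilibrium: x² + Ka×x - Ka×C = 0. Solving: [H⁺] = 4.6827e-03. Percent = (4.6827e-03/0.35) × 100

Percent ionization = 1.34%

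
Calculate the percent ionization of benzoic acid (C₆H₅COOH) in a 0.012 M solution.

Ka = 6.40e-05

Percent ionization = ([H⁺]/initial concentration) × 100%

Using Ka equilibrium: x² + Ka×x - Ka×C = 0. Solving: [H⁺] = 8.4494e-04. Percent = (8.4494e-04/0.012) × 100

Percent ionization = 7.04%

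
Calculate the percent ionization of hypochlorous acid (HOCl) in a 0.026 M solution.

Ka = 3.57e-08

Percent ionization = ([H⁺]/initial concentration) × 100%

Using Ka equilibrium: x² + Ka×x - Ka×C = 0. Solving: [H⁺] = 3.0449e-05. Percent = (3.0449e-05/0.026) × 100

Percent ionization = 0.117%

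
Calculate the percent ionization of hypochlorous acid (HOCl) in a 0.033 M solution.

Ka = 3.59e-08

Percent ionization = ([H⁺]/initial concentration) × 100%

Using Ka equilibrium: x² + Ka×x - Ka×C = 0. Solving: [H⁺] = 3.4402e-05. Percent = (3.4402e-05/0.033) × 100

Percent ionization = 0.104%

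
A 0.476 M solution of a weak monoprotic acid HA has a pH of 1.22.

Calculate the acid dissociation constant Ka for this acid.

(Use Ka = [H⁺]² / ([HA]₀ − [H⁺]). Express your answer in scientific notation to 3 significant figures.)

[H⁺] = 10^(−pH) = 10^(−1.22) = 6.026e-02 M. For HA ⇌ H⁺ + A⁻, Ka = [H⁺][A⁻]/[HA] = [H⁺]² / ([HA]₀ − [H⁺]) = (6.026e-02)² / (0.476 − 6.026e-02) = 8.73e-03.

K_a = 8.73e-03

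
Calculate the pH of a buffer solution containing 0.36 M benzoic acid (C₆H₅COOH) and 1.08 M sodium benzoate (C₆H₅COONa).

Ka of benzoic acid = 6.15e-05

pKa = -log(6.15e-05) = 4.21. pH = pKa + log([A⁻]/[HA]) = 4.21 + log(1.08/0.36)

pH = 4.69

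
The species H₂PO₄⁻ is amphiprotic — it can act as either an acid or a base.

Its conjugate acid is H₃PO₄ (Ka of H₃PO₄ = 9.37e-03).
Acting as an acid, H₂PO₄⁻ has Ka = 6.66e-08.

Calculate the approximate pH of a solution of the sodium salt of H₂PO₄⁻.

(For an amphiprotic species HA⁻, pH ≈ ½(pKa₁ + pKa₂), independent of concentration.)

pKa₁ = -log(9.37e-03) = 2.03; pKa₂ = -log(6.66e-08) = 7.18. For an amphiprotic species, pH ≈ ½(pKa₁ + pKa₂) = ½(2.03 + 7.18) = 4.60.

pH = 4.60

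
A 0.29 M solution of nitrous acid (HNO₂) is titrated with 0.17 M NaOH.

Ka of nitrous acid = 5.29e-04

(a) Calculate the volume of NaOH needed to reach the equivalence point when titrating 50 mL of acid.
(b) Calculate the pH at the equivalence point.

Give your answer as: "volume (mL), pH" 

moles acid = 0.29 × 50/1000 = 0.0145 mol; V_base = moles/0.17 × 1000 = 85.3 mL. At equivalence only the conjugate base is present: [A⁻] = 0.0145/0.135 = 1.0717e-01 M. Kb = Kw/Ka = 1.89e-11; [OH⁻] = √(Kb × [A⁻]) = 1.4234e-06; pOH = 5.85; pH = 14 - pOH = 8.15.

V = 85.3 mL, pH = 8.15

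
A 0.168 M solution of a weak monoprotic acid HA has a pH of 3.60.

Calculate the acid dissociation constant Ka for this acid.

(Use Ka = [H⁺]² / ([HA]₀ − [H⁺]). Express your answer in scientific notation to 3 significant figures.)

[H⁺] = 10^(−pH) = 10^(−3.60) = 2.512e-04 M. For HA ⇌ H⁺ + A⁻, Ka = [H⁺][A⁻]/[HA] = [H⁺]² / ([HA]₀ − [H⁺]) = (2.512e-04)² / (0.168 − 2.512e-04) = 3.76e-07.

K_a = 3.76e-07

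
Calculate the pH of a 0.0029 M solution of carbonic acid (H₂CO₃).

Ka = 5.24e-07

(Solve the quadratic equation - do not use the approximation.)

x² + Ka×x - Ka×C = 0. Using quadratic formula: [H⁺] = 3.8721e-05

pH = 4.41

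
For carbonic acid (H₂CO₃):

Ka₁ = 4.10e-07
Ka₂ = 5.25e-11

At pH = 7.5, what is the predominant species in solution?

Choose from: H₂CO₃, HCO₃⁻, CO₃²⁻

pKa₁ = 6.39, pKa₂ = 10.28. For a polyprotic acid the predominant species crosses at each pKa: below pKa_n the protonated form dominates, above it the deprotonated form does. At pH = 7.5, the predominant species is HCO₃⁻.

HCO₃⁻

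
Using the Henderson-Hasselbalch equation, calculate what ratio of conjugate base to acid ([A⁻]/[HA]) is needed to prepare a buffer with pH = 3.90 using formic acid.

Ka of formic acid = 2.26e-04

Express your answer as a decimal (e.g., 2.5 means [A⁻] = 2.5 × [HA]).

pKa = -log(2.26e-04) = 3.6459. pH = pKa + log([A⁻]/[HA]), so log([A⁻]/[HA]) = pH − pKa = 3.90 − 3.6459 = 0.2541. [A⁻]/[HA] = 10^(0.2541) = 1.80

[A⁻]/[HA] = 1.80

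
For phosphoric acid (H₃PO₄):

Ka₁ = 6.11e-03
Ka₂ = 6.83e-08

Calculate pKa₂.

pKa₂ = -log(Ka₂) = -log(6.83e-08) = 7.17.

pK_{a2} = 7.17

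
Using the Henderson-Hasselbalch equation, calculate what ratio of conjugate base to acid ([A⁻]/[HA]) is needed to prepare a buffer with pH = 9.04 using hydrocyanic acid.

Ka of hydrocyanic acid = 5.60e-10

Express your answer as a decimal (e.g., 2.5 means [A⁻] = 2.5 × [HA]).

pKa = -log(5.60e-10) = 9.2518. pH = pKa + log([A⁻]/[HA]), so log([A⁻]/[HA]) = pH − pKa = 9.04 − 9.2518 = -0.2118. [A⁻]/[HA] = 10^(-0.2118) = 0.614

[A⁻]/[HA] = 0.614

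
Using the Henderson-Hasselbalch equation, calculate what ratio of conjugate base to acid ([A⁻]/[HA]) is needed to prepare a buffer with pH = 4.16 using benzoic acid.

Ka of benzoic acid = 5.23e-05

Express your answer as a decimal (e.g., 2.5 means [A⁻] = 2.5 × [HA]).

pKa = -log(5.23e-05) = 4.2815. pH = pKa + log([A⁻]/[HA]), so log([A⁻]/[HA]) = pH − pKa = 4.16 − 4.2815 = -0.1215. [A⁻]/[HA] = 10^(-0.1215) = 0.756

[A⁻]/[HA] = 0.756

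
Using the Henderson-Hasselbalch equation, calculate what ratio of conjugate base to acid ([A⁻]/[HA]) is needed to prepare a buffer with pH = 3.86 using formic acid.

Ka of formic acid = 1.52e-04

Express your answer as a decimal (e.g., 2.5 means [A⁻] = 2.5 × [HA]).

pKa = -log(1.52e-04) = 3.8182. pH = pKa + log([A⁻]/[HA]), so log([A⁻]/[HA]) = pH − pKa = 3.86 − 3.8182 = 0.0418. [A⁻]/[HA] = 10^(0.0418) = 1.10

[A⁻]/[HA] = 1.10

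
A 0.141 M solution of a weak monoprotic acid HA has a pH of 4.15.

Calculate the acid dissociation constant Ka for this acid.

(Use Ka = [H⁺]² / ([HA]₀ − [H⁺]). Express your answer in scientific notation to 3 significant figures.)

[H⁺] = 10^(−pH) = 10^(−4.15) = 7.079e-05 M. For HA ⇌ H⁺ + A⁻, Ka = [H⁺][A⁻]/[HA] = [H⁺]² / ([HA]₀ − [H⁺]) = (7.079e-05)² / (0.141 − 7.079e-05) = 3.56e-08.

K_a = 3.56e-08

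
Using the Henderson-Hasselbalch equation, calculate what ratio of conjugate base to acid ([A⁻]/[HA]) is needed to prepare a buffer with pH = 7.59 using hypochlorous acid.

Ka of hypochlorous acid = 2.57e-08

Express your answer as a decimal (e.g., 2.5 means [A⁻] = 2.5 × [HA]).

pKa = -log(2.57e-08) = 7.5901. pH = pKa + log([A⁻]/[HA]), so log([A⁻]/[HA]) = pH − pKa = 7.59 − 7.5901 = -0.0001. [A⁻]/[HA] = 10^(-0.0001) = 1.00

[A⁻]/[HA] = 1.00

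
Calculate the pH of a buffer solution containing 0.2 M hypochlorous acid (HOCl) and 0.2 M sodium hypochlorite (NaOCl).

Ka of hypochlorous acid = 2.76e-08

pKa = -log(2.76e-08) = 7.56. pH = pKa + log([A⁻]/[HA]) = 7.56 + log(0.2/0.2)

pH = 7.56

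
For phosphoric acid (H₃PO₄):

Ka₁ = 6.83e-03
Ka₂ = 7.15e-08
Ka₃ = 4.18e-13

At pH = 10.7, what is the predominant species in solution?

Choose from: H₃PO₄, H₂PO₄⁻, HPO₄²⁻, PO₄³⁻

pKa₁ = 2.17, pKa₂ = 7.15, pKa₃ = 12.38. For a polyprotic acid the predominant species crosses at each pKa: below pKa_n the protonated form dominates, above it the deprotonated form does. At pH = 10.7, the predominant species is HPO₄²⁻.

HPO₄²⁻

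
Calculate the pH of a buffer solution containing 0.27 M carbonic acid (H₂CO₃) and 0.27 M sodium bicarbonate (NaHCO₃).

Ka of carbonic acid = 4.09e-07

pKa = -log(4.09e-07) = 6.39. pH = pKa + log([A⁻]/[HA]) = 6.39 + log(0.27/0.27)

pH = 6.39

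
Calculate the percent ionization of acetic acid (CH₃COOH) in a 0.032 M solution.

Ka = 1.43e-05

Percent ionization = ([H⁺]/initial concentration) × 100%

Using Ka equilibrium: x² + Ka×x - Ka×C = 0. Solving: [H⁺] = 6.6935e-04. Percent = (6.6935e-04/0.032) × 100

Percent ionization = 2.09%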